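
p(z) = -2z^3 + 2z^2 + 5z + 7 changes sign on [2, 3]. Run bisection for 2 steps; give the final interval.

[2.5, 2.75]

midpoint 2.5: p = 0.75 > 0 → [2.5, 3]
midpoint 2.75: p = -5.71875 < 0 → [2.5, 2.75]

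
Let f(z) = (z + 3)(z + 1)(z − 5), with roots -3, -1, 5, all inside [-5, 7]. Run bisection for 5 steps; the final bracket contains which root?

5

z = 1 gives f = -32, negative; keep [1, 7]
z = 4 gives f = -35, negative; keep [4, 7]
z = 5.5 gives f = 27.625, positive; keep [4, 5.5]
z = 4.75 gives f = -11.1406, negative; keep [4.75, 5.5]
z = 5.125 gives f = 6.2207, positive; keep [4.75, 5.125]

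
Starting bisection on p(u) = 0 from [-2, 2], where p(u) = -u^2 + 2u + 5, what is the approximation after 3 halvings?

-1.5

midpoint 0: p = 5 > 0 → [-2, 0]
midpoint -1: p = 2 > 0 → [-2, -1]
midpoint -1.5: p = -0.25 < 0 → [-1.5, -1]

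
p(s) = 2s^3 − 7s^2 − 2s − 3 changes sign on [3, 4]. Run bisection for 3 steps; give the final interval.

m = 3.5, p(m) = -10 (−); new bracket [3.5, 4]
m = 3.75, p(m) = -3.46875 (−); new bracket [3.75, 4]
m = 3.875, p(m) = 0.511719 (+); new bracket [3.75, 3.875]

[3.75, 3.875]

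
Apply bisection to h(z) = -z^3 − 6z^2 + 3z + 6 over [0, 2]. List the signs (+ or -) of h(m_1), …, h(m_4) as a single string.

z = 1 gives h = 2, positive; keep [1, 2]
z = 1.5 gives h = -6.375, negative; keep [1, 1.5]
z = 1.25 gives h = -1.578125, negative; keep [1, 1.25]
z = 1.125 gives h = 0.3574, positive; keep [1.125, 1.25]

+--+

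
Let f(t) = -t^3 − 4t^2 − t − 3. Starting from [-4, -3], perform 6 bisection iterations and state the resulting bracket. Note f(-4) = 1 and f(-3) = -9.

[-3.953125, -3.9375]

t = -3.5 gives f = -5.625, negative; keep [-4, -3.5]
t = -3.75 gives f = -2.765625, negative; keep [-4, -3.75]
t = -3.875 gives f = -1.001953, negative; keep [-4, -3.875]
t = -3.9375 gives f = -0.0315, negative; keep [-4, -3.9375]
t = -3.96875 gives f = 0.4765, positive; keep [-3.96875, -3.9375]
t = -3.953125 gives f = 0.2206, positive; keep [-3.953125, -3.9375]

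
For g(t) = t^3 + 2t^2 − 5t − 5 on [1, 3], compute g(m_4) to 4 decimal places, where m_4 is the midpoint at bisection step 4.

t = 2 gives g = 1, positive; keep [1, 2]
t = 1.5 gives g = -4.625, negative; keep [1.5, 2]
t = 1.75 gives g = -2.265625, negative; keep [1.75, 2]
t = 1.875 gives g = -0.752, negative; keep [1.875, 2]

-0.7520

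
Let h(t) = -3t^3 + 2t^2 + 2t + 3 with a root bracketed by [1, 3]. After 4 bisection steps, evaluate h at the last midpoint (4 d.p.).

m = 2, h(m) = -9 (−); new bracket [1, 2]
m = 1.5, h(m) = 0.375 (+); new bracket [1.5, 2]
m = 1.75, h(m) = -3.453125 (−); new bracket [1.5, 1.75]
m = 1.625, h(m) = -1.3418 (−); new bracket [1.5, 1.625]

-1.3418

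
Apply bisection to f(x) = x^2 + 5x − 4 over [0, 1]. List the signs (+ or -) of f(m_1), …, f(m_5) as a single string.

-+--+

f(0.5) = -1.25 < 0, so the root lies in [0.5, 1]
f(0.75) = 0.3125 > 0, so the root lies in [0.5, 0.75]
f(0.625) = -0.484375 < 0, so the root lies in [0.625, 0.75]
f(0.6875) = -0.0898 < 0, so the root lies in [0.6875, 0.75]
f(0.71875) = 0.1104 > 0, so the root lies in [0.6875, 0.71875]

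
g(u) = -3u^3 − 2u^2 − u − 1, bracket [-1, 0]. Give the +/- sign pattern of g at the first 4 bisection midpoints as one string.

u = -0.5 gives g = -0.625, negative; keep [-1, -0.5]
u = -0.75 gives g = -0.109375, negative; keep [-1, -0.75]
u = -0.875 gives g = 0.353516, positive; keep [-0.875, -0.75]
u = -0.8125 gives g = 0.1013, positive; keep [-0.8125, -0.75]

--++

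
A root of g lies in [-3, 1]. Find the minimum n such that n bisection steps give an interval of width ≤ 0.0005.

13

Width after n steps is 4/2^n. Need 2^n ≥ 4/0.0005 = 8000.
2^12 = 4096 < 8000 ≤ 2^13 = 8192, so n = 13.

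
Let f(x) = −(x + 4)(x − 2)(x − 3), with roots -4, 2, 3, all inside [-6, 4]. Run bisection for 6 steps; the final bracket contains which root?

-4

x = -1 gives f = -36, negative; keep [-6, -1]
x = -3.5 gives f = -17.875, negative; keep [-6, -3.5]
x = -4.75 gives f = 39.234375, positive; keep [-4.75, -3.5]
x = -4.125 gives f = 5.4551, positive; keep [-4.125, -3.5]
x = -3.8125 gives f = -7.4246, negative; keep [-4.125, -3.8125]
x = -3.96875 gives f = -1.2998, negative; keep [-4.125, -3.96875]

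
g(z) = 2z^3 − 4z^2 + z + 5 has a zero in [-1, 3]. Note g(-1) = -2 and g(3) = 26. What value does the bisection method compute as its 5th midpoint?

-0.875

z = 1 gives g = 4, positive; keep [-1, 1]
z = 0 gives g = 5, positive; keep [-1, 0]
z = -0.5 gives g = 3.25, positive; keep [-1, -0.5]
z = -0.75 gives g = 1.1562, positive; keep [-1, -0.75]
z = -0.875 gives g = -0.2773, negative; keep [-0.875, -0.75]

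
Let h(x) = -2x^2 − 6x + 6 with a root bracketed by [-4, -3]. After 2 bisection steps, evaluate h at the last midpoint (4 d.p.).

0.3750

h(-3.5) = 2.5 > 0, so the root lies in [-4, -3.5]
h(-3.75) = 0.375 > 0, so the root lies in [-4, -3.75]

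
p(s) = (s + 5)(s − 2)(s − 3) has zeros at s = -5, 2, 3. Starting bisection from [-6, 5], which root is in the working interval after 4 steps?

midpoint -0.5: p = 39.375 > 0 → [-6, -0.5]
midpoint -3.25: p = 57.421875 > 0 → [-6, -3.25]
midpoint -4.625: p = 18.943359 > 0 → [-6, -4.625]
midpoint -5.3125: p = -18.9954 < 0 → [-5.3125, -4.625]

-5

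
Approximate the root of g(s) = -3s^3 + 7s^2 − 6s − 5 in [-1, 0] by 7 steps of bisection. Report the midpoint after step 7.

midpoint -0.5: g = 0.125 > 0 → [-0.5, 0]
midpoint -0.25: g = -3.015625 < 0 → [-0.5, -0.25]
midpoint -0.375: g = -1.607422 < 0 → [-0.5, -0.375]
midpoint -0.4375: g = -0.7839 < 0 → [-0.5, -0.4375]
midpoint -0.46875: g = -0.3404 < 0 → [-0.5, -0.46875]
midpoint -0.484375: g = -0.1105 < 0 → [-0.5, -0.484375]
midpoint -0.4921875: g = 0.0066 > 0 → [-0.4921875, -0.484375]

-0.4921875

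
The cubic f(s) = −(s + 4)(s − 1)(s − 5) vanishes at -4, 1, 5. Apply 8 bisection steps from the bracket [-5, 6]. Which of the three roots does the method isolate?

-4

f(0.5) = -10.125 < 0, so the root lies in [-5, 0.5]
f(-2.25) = -41.234375 < 0, so the root lies in [-5, -2.25]
f(-3.625) = -14.958984 < 0, so the root lies in [-5, -3.625]
f(-4.3125) = 15.4602 > 0, so the root lies in [-4.3125, -3.625]
f(-3.96875) = -1.3926 < 0, so the root lies in [-4.3125, -3.96875]
f(-4.140625) = 6.6078 > 0, so the root lies in [-4.140625, -3.96875]
f(-4.0546875) = 2.503 > 0, so the root lies in [-4.0546875, -3.96875]
f(-4.01171875) = 0.5293 > 0, so the root lies in [-4.01171875, -3.96875]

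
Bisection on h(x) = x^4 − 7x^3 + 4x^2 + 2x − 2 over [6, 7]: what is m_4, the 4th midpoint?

h(6.5) = 42.6875 > 0, so the root lies in [6, 6.5]
h(6.25) = -16.355469 < 0, so the root lies in [6.25, 6.5]
h(6.375) = 11.38501 > 0, so the root lies in [6.25, 6.375]
h(6.3125) = -2.917 < 0, so the root lies in [6.3125, 6.375]

6.3125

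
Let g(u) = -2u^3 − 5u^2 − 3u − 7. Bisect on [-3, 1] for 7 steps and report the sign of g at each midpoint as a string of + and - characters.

g(-1) = -7 < 0, so the root lies in [-3, -1]
g(-2) = -5 < 0, so the root lies in [-3, -2]
g(-2.5) = 0.5 > 0, so the root lies in [-2.5, -2]
g(-2.25) = -2.7812 < 0, so the root lies in [-2.5, -2.25]
g(-2.375) = -1.2852 < 0, so the root lies in [-2.5, -2.375]
g(-2.4375) = -0.4302 < 0, so the root lies in [-2.5, -2.4375]
g(-2.46875) = 0.0253 > 0, so the root lies in [-2.46875, -2.4375]

--+---+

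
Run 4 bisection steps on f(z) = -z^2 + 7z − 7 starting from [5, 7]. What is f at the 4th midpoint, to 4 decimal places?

-0.3906

midpoint 6: f = -1 < 0 → [5, 6]
midpoint 5.5: f = 1.25 > 0 → [5.5, 6]
midpoint 5.75: f = 0.1875 > 0 → [5.75, 6]
midpoint 5.875: f = -0.3906 < 0 → [5.75, 5.875]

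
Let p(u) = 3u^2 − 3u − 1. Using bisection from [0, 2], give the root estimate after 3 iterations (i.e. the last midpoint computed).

midpoint 1: p = -1 < 0 → [1, 2]
midpoint 1.5: p = 1.25 > 0 → [1, 1.5]
midpoint 1.25: p = -0.0625 < 0 → [1.25, 1.5]

1.25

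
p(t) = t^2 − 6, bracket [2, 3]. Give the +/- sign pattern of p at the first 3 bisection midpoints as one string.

+--

m = 2.5, p(m) = 0.25 (+); new bracket [2, 2.5]
m = 2.25, p(m) = -0.9375 (−); new bracket [2.25, 2.5]
m = 2.375, p(m) = -0.359375 (−); new bracket [2.375, 2.5]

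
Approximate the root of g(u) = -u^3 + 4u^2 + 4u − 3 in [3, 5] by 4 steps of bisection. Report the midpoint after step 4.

4.625

midpoint 4: g = 13 > 0 → [4, 5]
midpoint 4.5: g = 4.875 > 0 → [4.5, 5]
midpoint 4.75: g = -0.921875 < 0 → [4.5, 4.75]
midpoint 4.625: g = 2.1309 > 0 → [4.625, 4.75]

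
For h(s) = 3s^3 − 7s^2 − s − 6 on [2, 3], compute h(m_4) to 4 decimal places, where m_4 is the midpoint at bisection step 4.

-1.0134

s = 2.5 gives h = -5.375, negative; keep [2.5, 3]
s = 2.75 gives h = 0.703125, positive; keep [2.5, 2.75]
s = 2.625 gives h = -2.595703, negative; keep [2.625, 2.75]
s = 2.6875 gives h = -1.0134, negative; keep [2.6875, 2.75]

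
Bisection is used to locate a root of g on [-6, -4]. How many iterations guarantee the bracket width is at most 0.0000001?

Width after n steps is 2/2^n. Need 2^n ≥ 2/0.0000001 = 20000000.
2^24 = 16777216 < 20000000 ≤ 2^25 = 33554432, so n = 25.

25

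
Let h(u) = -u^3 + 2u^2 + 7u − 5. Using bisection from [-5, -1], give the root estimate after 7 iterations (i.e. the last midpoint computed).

m = -3, h(m) = 19 (+); new bracket [-3, -1]
m = -2, h(m) = -3 (−); new bracket [-3, -2]
m = -2.5, h(m) = 5.625 (+); new bracket [-2.5, -2]
m = -2.25, h(m) = 0.7656 (+); new bracket [-2.25, -2]
m = -2.125, h(m) = -1.248 (−); new bracket [-2.25, -2.125]
m = -2.1875, h(m) = -0.2747 (−); new bracket [-2.25, -2.1875]
m = -2.21875, h(m) = 0.237 (+); new bracket [-2.21875, -2.1875]

-2.21875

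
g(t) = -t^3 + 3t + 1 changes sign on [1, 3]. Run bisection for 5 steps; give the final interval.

t = 2 gives g = -1, negative; keep [1, 2]
t = 1.5 gives g = 2.125, positive; keep [1.5, 2]
t = 1.75 gives g = 0.890625, positive; keep [1.75, 2]
t = 1.875 gives g = 0.0332, positive; keep [1.875, 2]
t = 1.9375 gives g = -0.4607, negative; keep [1.875, 1.9375]

[1.875, 1.9375]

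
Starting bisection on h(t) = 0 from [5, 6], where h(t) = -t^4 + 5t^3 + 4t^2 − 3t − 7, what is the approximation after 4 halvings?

5.5625

h(5.5) = 14.3125 > 0, so the root lies in [5.5, 6]
h(5.75) = -34.582031 < 0, so the root lies in [5.5, 5.75]
h(5.625) = -8.549072 < 0, so the root lies in [5.5, 5.625]
h(5.5625) = 3.2654 > 0, so the root lies in [5.5625, 5.625]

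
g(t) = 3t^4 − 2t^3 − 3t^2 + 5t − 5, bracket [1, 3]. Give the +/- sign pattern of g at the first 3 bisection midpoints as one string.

midpoint 2: g = 25 > 0 → [1, 2]
midpoint 1.5: g = 4.1875 > 0 → [1, 1.5]
midpoint 1.25: g = -0.019531 < 0 → [1.25, 1.5]

++-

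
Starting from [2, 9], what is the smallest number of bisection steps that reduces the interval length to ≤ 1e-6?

23

Width after n steps is 7/2^n. Need 2^n ≥ 7/1e-6 = 7000000.
2^22 = 4194304 < 7000000 ≤ 2^23 = 8388608, so n = 23.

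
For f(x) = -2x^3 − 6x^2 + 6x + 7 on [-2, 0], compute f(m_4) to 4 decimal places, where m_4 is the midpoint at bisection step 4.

1.3945

x = -1 gives f = -3, negative; keep [-1, 0]
x = -0.5 gives f = 2.75, positive; keep [-1, -0.5]
x = -0.75 gives f = -0.03125, negative; keep [-0.75, -0.5]
x = -0.625 gives f = 1.3945, positive; keep [-0.75, -0.625]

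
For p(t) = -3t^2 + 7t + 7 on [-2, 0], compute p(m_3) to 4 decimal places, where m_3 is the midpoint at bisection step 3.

midpoint -1: p = -3 < 0 → [-1, 0]
midpoint -0.5: p = 2.75 > 0 → [-1, -0.5]
midpoint -0.75: p = 0.0625 > 0 → [-1, -0.75]

0.0625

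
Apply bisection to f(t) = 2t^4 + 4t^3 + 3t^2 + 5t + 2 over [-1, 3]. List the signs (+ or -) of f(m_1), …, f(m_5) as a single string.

++-++

m = 1, f(m) = 16 (+); new bracket [-1, 1]
m = 0, f(m) = 2 (+); new bracket [-1, 0]
m = -0.5, f(m) = -0.125 (−); new bracket [-0.5, 0]
m = -0.25, f(m) = 0.8828 (+); new bracket [-0.5, -0.25]
m = -0.375, f(m) = 0.3755 (+); new bracket [-0.5, -0.375]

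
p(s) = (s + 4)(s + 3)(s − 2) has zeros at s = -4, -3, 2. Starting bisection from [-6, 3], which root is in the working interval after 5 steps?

2

m = -1.5, p(m) = -13.125 (−); new bracket [-1.5, 3]
m = 0.75, p(m) = -22.265625 (−); new bracket [0.75, 3]
m = 1.875, p(m) = -3.580078 (−); new bracket [1.875, 3]
m = 2.4375, p(m) = 15.3142 (+); new bracket [1.875, 2.4375]
m = 2.15625, p(m) = 4.9599 (+); new bracket [1.875, 2.15625]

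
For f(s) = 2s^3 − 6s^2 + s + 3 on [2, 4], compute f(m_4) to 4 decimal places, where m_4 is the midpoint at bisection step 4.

0.4570

m = 3, f(m) = 6 (+); new bracket [2, 3]
m = 2.5, f(m) = -0.75 (−); new bracket [2.5, 3]
m = 2.75, f(m) = 1.96875 (+); new bracket [2.5, 2.75]
m = 2.625, f(m) = 0.457 (+); new bracket [2.5, 2.625]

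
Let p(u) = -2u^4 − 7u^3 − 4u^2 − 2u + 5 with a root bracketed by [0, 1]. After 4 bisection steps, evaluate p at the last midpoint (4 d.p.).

-0.9871

p(0.5) = 2 > 0, so the root lies in [0.5, 1]
p(0.75) = -2.335938 < 0, so the root lies in [0.5, 0.75]
p(0.625) = 0.17334 > 0, so the root lies in [0.625, 0.75]
p(0.6875) = -0.9871 < 0, so the root lies in [0.625, 0.6875]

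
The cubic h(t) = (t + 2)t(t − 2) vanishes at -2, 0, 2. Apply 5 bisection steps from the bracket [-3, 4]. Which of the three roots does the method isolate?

t = 0.5 gives h = -1.875, negative; keep [0.5, 4]
t = 2.25 gives h = 2.390625, positive; keep [0.5, 2.25]
t = 1.375 gives h = -2.900391, negative; keep [1.375, 2.25]
t = 1.8125 gives h = -1.2957, negative; keep [1.8125, 2.25]
t = 2.03125 gives h = 0.2559, positive; keep [1.8125, 2.03125]

2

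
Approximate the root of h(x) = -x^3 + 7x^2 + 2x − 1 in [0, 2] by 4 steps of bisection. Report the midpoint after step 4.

0.375

midpoint 1: h = 7 > 0 → [0, 1]
midpoint 0.5: h = 1.625 > 0 → [0, 0.5]
midpoint 0.25: h = -0.078125 < 0 → [0.25, 0.5]
midpoint 0.375: h = 0.6816 > 0 → [0.25, 0.375]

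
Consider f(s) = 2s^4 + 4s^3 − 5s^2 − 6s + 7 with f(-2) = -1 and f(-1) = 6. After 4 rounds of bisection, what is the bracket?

midpoint -1.5: f = 1.375 > 0 → [-2, -1.5]
midpoint -1.75: f = -0.492188 < 0 → [-1.75, -1.5]
midpoint -1.625: f = 0.328613 > 0 → [-1.75, -1.625]
midpoint -1.6875: f = -0.1167 < 0 → [-1.6875, -1.625]

[-1.6875, -1.625]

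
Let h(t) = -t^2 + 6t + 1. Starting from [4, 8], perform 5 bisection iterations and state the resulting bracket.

[6.125, 6.25]

m = 6, h(m) = 1 (+); new bracket [6, 8]
m = 7, h(m) = -6 (−); new bracket [6, 7]
m = 6.5, h(m) = -2.25 (−); new bracket [6, 6.5]
m = 6.25, h(m) = -0.5625 (−); new bracket [6, 6.25]
m = 6.125, h(m) = 0.2344 (+); new bracket [6.125, 6.25]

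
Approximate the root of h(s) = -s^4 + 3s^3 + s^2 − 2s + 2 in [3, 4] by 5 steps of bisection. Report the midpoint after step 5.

h(3.5) = -14.1875 < 0, so the root lies in [3, 3.5]
h(3.25) = -2.519531 < 0, so the root lies in [3, 3.25]
h(3.125) = 1.700928 > 0, so the root lies in [3.125, 3.25]
h(3.1875) = -0.2871 < 0, so the root lies in [3.125, 3.1875]
h(3.15625) = 0.7366 > 0, so the root lies in [3.15625, 3.1875]

3.15625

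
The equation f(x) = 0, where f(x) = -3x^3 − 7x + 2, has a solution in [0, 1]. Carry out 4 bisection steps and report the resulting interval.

midpoint 0.5: f = -1.875 < 0 → [0, 0.5]
midpoint 0.25: f = 0.203125 > 0 → [0.25, 0.5]
midpoint 0.375: f = -0.783203 < 0 → [0.25, 0.375]
midpoint 0.3125: f = -0.2791 < 0 → [0.25, 0.3125]

[0.25, 0.3125]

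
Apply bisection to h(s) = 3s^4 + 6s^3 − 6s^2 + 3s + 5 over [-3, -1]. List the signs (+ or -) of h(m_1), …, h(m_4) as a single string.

---+

h(-2) = -25 < 0, so the root lies in [-3, -2]
h(-2.5) = -16.5625 < 0, so the root lies in [-3, -2.5]
h(-2.75) = -1.832031 < 0, so the root lies in [-3, -2.75]
h(-2.875) = 9.1609 > 0, so the root lies in [-2.875, -2.75]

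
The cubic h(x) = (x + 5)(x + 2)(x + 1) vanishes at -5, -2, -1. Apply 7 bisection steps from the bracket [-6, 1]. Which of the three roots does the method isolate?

m = -2.5, h(m) = 1.875 (+); new bracket [-6, -2.5]
m = -4.25, h(m) = 5.484375 (+); new bracket [-6, -4.25]
m = -5.125, h(m) = -1.611328 (−); new bracket [-5.125, -4.25]
m = -4.6875, h(m) = 3.0969 (+); new bracket [-5.125, -4.6875]
m = -4.90625, h(m) = 1.0643 (+); new bracket [-5.125, -4.90625]
m = -5.015625, h(m) = -0.1892 (−); new bracket [-5.015625, -4.90625]
m = -4.9609375, h(m) = 0.4581 (+); new bracket [-5.015625, -4.9609375]

-5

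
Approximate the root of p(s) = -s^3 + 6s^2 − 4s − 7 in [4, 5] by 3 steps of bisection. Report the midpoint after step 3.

4.875

p(4.5) = 5.375 > 0, so the root lies in [4.5, 5]
p(4.75) = 2.203125 > 0, so the root lies in [4.75, 5]
p(4.875) = 0.236328 > 0, so the root lies in [4.875, 5]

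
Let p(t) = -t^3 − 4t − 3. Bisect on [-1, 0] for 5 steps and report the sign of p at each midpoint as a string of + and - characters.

-+-+-

p(-0.5) = -0.875 < 0, so the root lies in [-1, -0.5]
p(-0.75) = 0.421875 > 0, so the root lies in [-0.75, -0.5]
p(-0.625) = -0.255859 < 0, so the root lies in [-0.75, -0.625]
p(-0.6875) = 0.075 > 0, so the root lies in [-0.6875, -0.625]
p(-0.65625) = -0.0924 < 0, so the root lies in [-0.6875, -0.65625]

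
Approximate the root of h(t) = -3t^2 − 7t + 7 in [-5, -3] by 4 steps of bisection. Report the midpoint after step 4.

-3.125

midpoint -4: h = -13 < 0 → [-4, -3]
midpoint -3.5: h = -5.25 < 0 → [-3.5, -3]
midpoint -3.25: h = -1.9375 < 0 → [-3.25, -3]
midpoint -3.125: h = -0.4219 < 0 → [-3.125, -3]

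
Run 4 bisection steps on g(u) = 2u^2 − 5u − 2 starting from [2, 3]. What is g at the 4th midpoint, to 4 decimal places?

-0.2422

g(2.5) = -2 < 0, so the root lies in [2.5, 3]
g(2.75) = -0.625 < 0, so the root lies in [2.75, 3]
g(2.875) = 0.15625 > 0, so the root lies in [2.75, 2.875]
g(2.8125) = -0.2422 < 0, so the root lies in [2.8125, 2.875]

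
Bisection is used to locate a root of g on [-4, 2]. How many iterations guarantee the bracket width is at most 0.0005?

14

Width after n steps is 6/2^n. Need 2^n ≥ 6/0.0005 = 12000.
2^13 = 8192 < 12000 ≤ 2^14 = 16384, so n = 14.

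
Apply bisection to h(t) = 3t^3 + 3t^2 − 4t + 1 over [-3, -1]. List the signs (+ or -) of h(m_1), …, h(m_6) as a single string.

-++-+-

t = -2 gives h = -3, negative; keep [-2, -1]
t = -1.5 gives h = 3.625, positive; keep [-2, -1.5]
t = -1.75 gives h = 1.109375, positive; keep [-2, -1.75]
t = -1.875 gives h = -0.7285, negative; keep [-1.875, -1.75]
t = -1.8125 gives h = 0.2424, positive; keep [-1.875, -1.8125]
t = -1.84375 gives h = -0.2298, negative; keep [-1.84375, -1.8125]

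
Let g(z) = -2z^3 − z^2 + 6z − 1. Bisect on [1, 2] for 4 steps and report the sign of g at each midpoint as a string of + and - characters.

-++-

m = 1.5, g(m) = -1 (−); new bracket [1, 1.5]
m = 1.25, g(m) = 1.03125 (+); new bracket [1.25, 1.5]
m = 1.375, g(m) = 0.160156 (+); new bracket [1.375, 1.5]
m = 1.4375, g(m) = -0.3823 (−); new bracket [1.375, 1.4375]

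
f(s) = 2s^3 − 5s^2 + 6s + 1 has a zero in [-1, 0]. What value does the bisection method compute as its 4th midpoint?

-0.1875

s = -0.5 gives f = -3.5, negative; keep [-0.5, 0]
s = -0.25 gives f = -0.84375, negative; keep [-0.25, 0]
s = -0.125 gives f = 0.167969, positive; keep [-0.25, -0.125]
s = -0.1875 gives f = -0.314, negative; keep [-0.1875, -0.125]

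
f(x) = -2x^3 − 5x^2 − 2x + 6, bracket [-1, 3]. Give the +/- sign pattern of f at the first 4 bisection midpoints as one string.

-+++

m = 1, f(m) = -3 (−); new bracket [-1, 1]
m = 0, f(m) = 6 (+); new bracket [0, 1]
m = 0.5, f(m) = 3.5 (+); new bracket [0.5, 1]
m = 0.75, f(m) = 0.8438 (+); new bracket [0.75, 1]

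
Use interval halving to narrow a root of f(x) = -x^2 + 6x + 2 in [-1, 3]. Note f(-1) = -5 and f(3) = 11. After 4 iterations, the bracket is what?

m = 1, f(m) = 7 (+); new bracket [-1, 1]
m = 0, f(m) = 2 (+); new bracket [-1, 0]
m = -0.5, f(m) = -1.25 (−); new bracket [-0.5, 0]
m = -0.25, f(m) = 0.4375 (+); new bracket [-0.5, -0.25]

[-0.5, -0.25]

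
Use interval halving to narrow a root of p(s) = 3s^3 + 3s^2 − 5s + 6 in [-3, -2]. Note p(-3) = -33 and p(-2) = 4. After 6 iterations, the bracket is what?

p(-2.5) = -9.625 < 0, so the root lies in [-2.5, -2]
p(-2.25) = -1.734375 < 0, so the root lies in [-2.25, -2]
p(-2.125) = 1.384766 > 0, so the root lies in [-2.25, -2.125]
p(-2.1875) = -0.1096 < 0, so the root lies in [-2.1875, -2.125]
p(-2.15625) = 0.6536 > 0, so the root lies in [-2.1875, -2.15625]
p(-2.171875) = 0.276 > 0, so the root lies in [-2.1875, -2.171875]

[-2.1875, -2.171875]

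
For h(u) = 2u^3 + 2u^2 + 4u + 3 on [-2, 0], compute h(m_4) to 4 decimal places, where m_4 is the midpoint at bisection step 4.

m = -1, h(m) = -1 (−); new bracket [-1, 0]
m = -0.5, h(m) = 1.25 (+); new bracket [-1, -0.5]
m = -0.75, h(m) = 0.28125 (+); new bracket [-1, -0.75]
m = -0.875, h(m) = -0.3086 (−); new bracket [-0.875, -0.75]

-0.3086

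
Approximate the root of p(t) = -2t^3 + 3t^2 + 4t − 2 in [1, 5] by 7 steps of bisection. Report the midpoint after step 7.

2.21875

m = 3, p(m) = -17 (−); new bracket [1, 3]
m = 2, p(m) = 2 (+); new bracket [2, 3]
m = 2.5, p(m) = -4.5 (−); new bracket [2, 2.5]
m = 2.25, p(m) = -0.5938 (−); new bracket [2, 2.25]
m = 2.125, p(m) = 0.8555 (+); new bracket [2.125, 2.25]
m = 2.1875, p(m) = 0.1704 (+); new bracket [2.1875, 2.25]
m = 2.21875, p(m) = -0.2016 (−); new bracket [2.1875, 2.21875]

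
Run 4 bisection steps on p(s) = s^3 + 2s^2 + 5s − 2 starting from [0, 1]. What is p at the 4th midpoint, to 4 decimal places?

s = 0.5 gives p = 1.125, positive; keep [0, 0.5]
s = 0.25 gives p = -0.609375, negative; keep [0.25, 0.5]
s = 0.375 gives p = 0.208984, positive; keep [0.25, 0.375]
s = 0.3125 gives p = -0.2117, negative; keep [0.3125, 0.375]

-0.2117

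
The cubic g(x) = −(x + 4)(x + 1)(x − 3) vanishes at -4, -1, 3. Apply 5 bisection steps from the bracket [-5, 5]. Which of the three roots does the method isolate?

3

m = 0, g(m) = 12 (+); new bracket [0, 5]
m = 2.5, g(m) = 11.375 (+); new bracket [2.5, 5]
m = 3.75, g(m) = -27.609375 (−); new bracket [2.5, 3.75]
m = 3.125, g(m) = -3.6738 (−); new bracket [2.5, 3.125]
m = 2.8125, g(m) = 4.8699 (+); new bracket [2.8125, 3.125]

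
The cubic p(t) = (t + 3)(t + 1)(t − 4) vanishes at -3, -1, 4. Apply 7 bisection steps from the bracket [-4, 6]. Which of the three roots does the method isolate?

4

p(1) = -24 < 0, so the root lies in [1, 6]
p(3.5) = -14.625 < 0, so the root lies in [3.5, 6]
p(4.75) = 33.421875 > 0, so the root lies in [3.5, 4.75]
p(4.125) = 4.5645 > 0, so the root lies in [3.5, 4.125]
p(3.8125) = -6.1472 < 0, so the root lies in [3.8125, 4.125]
p(3.96875) = -1.0821 < 0, so the root lies in [3.96875, 4.125]
p(4.046875) = 1.6671 > 0, so the root lies in [3.96875, 4.046875]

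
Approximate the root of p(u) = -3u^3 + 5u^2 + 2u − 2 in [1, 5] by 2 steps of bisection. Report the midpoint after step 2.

p(3) = -32 < 0, so the root lies in [1, 3]
p(2) = -2 < 0, so the root lies in [1, 2]

2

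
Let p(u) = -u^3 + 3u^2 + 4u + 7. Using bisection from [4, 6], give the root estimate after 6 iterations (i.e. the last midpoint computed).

4.28125

midpoint 5: p = -23 < 0 → [4, 5]
midpoint 4.5: p = -5.375 < 0 → [4, 4.5]
midpoint 4.25: p = 1.421875 > 0 → [4.25, 4.5]
midpoint 4.375: p = -1.8184 < 0 → [4.25, 4.375]
midpoint 4.3125: p = -0.1594 < 0 → [4.25, 4.3125]
midpoint 4.28125: p = 0.6408 > 0 → [4.28125, 4.3125]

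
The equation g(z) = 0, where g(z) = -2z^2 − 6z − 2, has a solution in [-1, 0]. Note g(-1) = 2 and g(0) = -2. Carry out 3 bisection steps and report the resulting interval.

[-0.5, -0.375]

midpoint -0.5: g = 0.5 > 0 → [-0.5, 0]
midpoint -0.25: g = -0.625 < 0 → [-0.5, -0.25]
midpoint -0.375: g = -0.03125 < 0 → [-0.5, -0.375]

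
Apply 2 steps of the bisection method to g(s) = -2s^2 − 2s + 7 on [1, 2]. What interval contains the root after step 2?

m = 1.5, g(m) = -0.5 (−); new bracket [1, 1.5]
m = 1.25, g(m) = 1.375 (+); new bracket [1.25, 1.5]

[1.25, 1.5]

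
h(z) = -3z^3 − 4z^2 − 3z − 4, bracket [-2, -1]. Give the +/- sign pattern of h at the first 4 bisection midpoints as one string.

h(-1.5) = 1.625 > 0, so the root lies in [-1.5, -1]
h(-1.25) = -0.640625 < 0, so the root lies in [-1.5, -1.25]
h(-1.375) = 0.361328 > 0, so the root lies in [-1.375, -1.25]
h(-1.3125) = -0.1702 < 0, so the root lies in [-1.375, -1.3125]

+-+-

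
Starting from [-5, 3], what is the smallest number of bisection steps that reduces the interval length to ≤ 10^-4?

Width after n steps is 8/2^n. Need 2^n ≥ 8/10^-4 = 80000.
2^16 = 65536 < 80000 ≤ 2^17 = 131072, so n = 17.

17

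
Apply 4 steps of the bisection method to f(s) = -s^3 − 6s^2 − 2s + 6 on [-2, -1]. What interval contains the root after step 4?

f(-1.5) = -1.125 < 0, so the root lies in [-1.5, -1]
f(-1.25) = 1.078125 > 0, so the root lies in [-1.5, -1.25]
f(-1.375) = 0.005859 > 0, so the root lies in [-1.5, -1.375]
f(-1.4375) = -0.553 < 0, so the root lies in [-1.4375, -1.375]

[-1.4375, -1.375]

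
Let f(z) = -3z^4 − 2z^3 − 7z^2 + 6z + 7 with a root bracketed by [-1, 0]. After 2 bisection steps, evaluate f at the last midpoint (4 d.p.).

-1.5430

z = -0.5 gives f = 2.3125, positive; keep [-1, -0.5]
z = -0.75 gives f = -1.542969, negative; keep [-0.75, -0.5]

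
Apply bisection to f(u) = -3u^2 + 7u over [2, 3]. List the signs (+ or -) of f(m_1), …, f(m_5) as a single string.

f(2.5) = -1.25 < 0, so the root lies in [2, 2.5]
f(2.25) = 0.5625 > 0, so the root lies in [2.25, 2.5]
f(2.375) = -0.296875 < 0, so the root lies in [2.25, 2.375]
f(2.3125) = 0.1445 > 0, so the root lies in [2.3125, 2.375]
f(2.34375) = -0.0732 < 0, so the root lies in [2.3125, 2.34375]

-+-+-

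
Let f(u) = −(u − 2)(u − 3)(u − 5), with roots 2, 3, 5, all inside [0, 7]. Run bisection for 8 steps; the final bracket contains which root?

midpoint 3.5: f = 1.125 > 0 → [3.5, 7]
midpoint 5.25: f = -1.828125 < 0 → [3.5, 5.25]
midpoint 4.375: f = 2.041016 > 0 → [4.375, 5.25]
midpoint 4.8125: f = 0.9558 > 0 → [4.8125, 5.25]
midpoint 5.03125: f = -0.1924 < 0 → [4.8125, 5.03125]
midpoint 4.921875: f = 0.4387 > 0 → [4.921875, 5.03125]
midpoint 4.9765625: f = 0.1379 > 0 → [4.9765625, 5.03125]
midpoint 5.00390625: f = -0.0235 < 0 → [4.9765625, 5.00390625]

5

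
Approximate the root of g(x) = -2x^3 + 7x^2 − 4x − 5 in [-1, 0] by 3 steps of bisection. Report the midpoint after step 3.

-0.625

x = -0.5 gives g = -1, negative; keep [-1, -0.5]
x = -0.75 gives g = 2.78125, positive; keep [-0.75, -0.5]
x = -0.625 gives g = 0.722656, positive; keep [-0.625, -0.5]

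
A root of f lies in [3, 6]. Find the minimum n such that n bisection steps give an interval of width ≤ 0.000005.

20

Width after n steps is 3/2^n. Need 2^n ≥ 3/0.000005 = 600000.
2^19 = 524288 < 600000 ≤ 2^20 = 1048576, so n = 20.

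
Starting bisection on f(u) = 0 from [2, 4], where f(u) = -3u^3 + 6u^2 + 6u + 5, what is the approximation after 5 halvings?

2.9375

m = 3, f(m) = -4 (−); new bracket [2, 3]
m = 2.5, f(m) = 10.625 (+); new bracket [2.5, 3]
m = 2.75, f(m) = 4.484375 (+); new bracket [2.75, 3]
m = 2.875, f(m) = 0.5527 (+); new bracket [2.875, 3]
m = 2.9375, f(m) = -1.6438 (−); new bracket [2.875, 2.9375]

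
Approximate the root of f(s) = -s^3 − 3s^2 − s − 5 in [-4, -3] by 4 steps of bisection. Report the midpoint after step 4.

-3.1875

m = -3.5, f(m) = 4.625 (+); new bracket [-3.5, -3]
m = -3.25, f(m) = 0.890625 (+); new bracket [-3.25, -3]
m = -3.125, f(m) = -0.654297 (−); new bracket [-3.25, -3.125]
m = -3.1875, f(m) = 0.0925 (+); new bracket [-3.1875, -3.125]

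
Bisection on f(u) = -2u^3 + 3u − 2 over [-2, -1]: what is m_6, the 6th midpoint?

-1.484375

f(-1.5) = 0.25 > 0, so the root lies in [-1.5, -1]
f(-1.25) = -1.84375 < 0, so the root lies in [-1.5, -1.25]
f(-1.375) = -0.925781 < 0, so the root lies in [-1.5, -1.375]
f(-1.4375) = -0.3716 < 0, so the root lies in [-1.5, -1.4375]
f(-1.46875) = -0.0694 < 0, so the root lies in [-1.5, -1.46875]
f(-1.484375) = 0.0881 > 0, so the root lies in [-1.484375, -1.46875]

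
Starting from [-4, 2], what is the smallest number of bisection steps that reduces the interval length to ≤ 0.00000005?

27

Width after n steps is 6/2^n. Need 2^n ≥ 6/0.00000005 = 120000000.
2^26 = 67108864 < 120000000 ≤ 2^27 = 134217728, so n = 27.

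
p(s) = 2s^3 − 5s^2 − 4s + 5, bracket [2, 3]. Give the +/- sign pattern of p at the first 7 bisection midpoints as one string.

midpoint 2.5: p = -5 < 0 → [2.5, 3]
midpoint 2.75: p = -2.21875 < 0 → [2.75, 3]
midpoint 2.875: p = -0.300781 < 0 → [2.875, 3]
midpoint 2.9375: p = 0.8003 > 0 → [2.875, 2.9375]
midpoint 2.90625: p = 0.2376 > 0 → [2.875, 2.90625]
midpoint 2.890625: p = -0.0346 < 0 → [2.890625, 2.90625]
midpoint 2.8984375: p = 0.1007 > 0 → [2.890625, 2.8984375]

---++-+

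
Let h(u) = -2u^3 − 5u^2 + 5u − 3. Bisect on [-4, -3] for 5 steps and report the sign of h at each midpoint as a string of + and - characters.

+-+--

midpoint -3.5: h = 4 > 0 → [-3.5, -3]
midpoint -3.25: h = -3.40625 < 0 → [-3.5, -3.25]
midpoint -3.375: h = 0.058594 > 0 → [-3.375, -3.25]
midpoint -3.3125: h = -1.7319 < 0 → [-3.375, -3.3125]
midpoint -3.34375: h = -0.8514 < 0 → [-3.375, -3.34375]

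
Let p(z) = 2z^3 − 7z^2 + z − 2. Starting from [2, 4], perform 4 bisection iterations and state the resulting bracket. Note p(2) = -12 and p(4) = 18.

z = 3 gives p = -8, negative; keep [3, 4]
z = 3.5 gives p = 1.5, positive; keep [3, 3.5]
z = 3.25 gives p = -4.03125, negative; keep [3.25, 3.5]
z = 3.375 gives p = -1.4727, negative; keep [3.375, 3.5]

[3.375, 3.5]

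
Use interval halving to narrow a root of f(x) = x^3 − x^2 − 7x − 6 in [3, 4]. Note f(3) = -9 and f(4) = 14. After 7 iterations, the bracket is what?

m = 3.5, f(m) = 0.125 (+); new bracket [3, 3.5]
m = 3.25, f(m) = -4.984375 (−); new bracket [3.25, 3.5]
m = 3.375, f(m) = -2.572266 (−); new bracket [3.375, 3.5]
m = 3.4375, f(m) = -1.26 (−); new bracket [3.4375, 3.5]
m = 3.46875, f(m) = -0.5767 (−); new bracket [3.46875, 3.5]
m = 3.484375, f(m) = -0.2282 (−); new bracket [3.484375, 3.5]
m = 3.4921875, f(m) = -0.0522 (−); new bracket [3.4921875, 3.5]

[3.4921875, 3.5]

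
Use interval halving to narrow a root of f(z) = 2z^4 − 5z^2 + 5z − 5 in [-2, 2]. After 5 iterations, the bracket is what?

f(0) = -5 < 0, so the root lies in [0, 2]
f(1) = -3 < 0, so the root lies in [1, 2]
f(1.5) = 1.375 > 0, so the root lies in [1, 1.5]
f(1.25) = -1.6797 < 0, so the root lies in [1.25, 1.5]
f(1.375) = -0.4292 < 0, so the root lies in [1.375, 1.5]

[1.375, 1.5]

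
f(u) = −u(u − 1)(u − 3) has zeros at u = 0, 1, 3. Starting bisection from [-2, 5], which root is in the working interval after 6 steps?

3

u = 1.5 gives f = 1.125, positive; keep [1.5, 5]
u = 3.25 gives f = -1.828125, negative; keep [1.5, 3.25]
u = 2.375 gives f = 2.041016, positive; keep [2.375, 3.25]
u = 2.8125 gives f = 0.9558, positive; keep [2.8125, 3.25]
u = 3.03125 gives f = -0.1924, negative; keep [2.8125, 3.03125]
u = 2.921875 gives f = 0.4387, positive; keep [2.921875, 3.03125]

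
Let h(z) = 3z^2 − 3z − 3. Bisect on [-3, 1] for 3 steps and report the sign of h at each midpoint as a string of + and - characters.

+--

z = -1 gives h = 3, positive; keep [-1, 1]
z = 0 gives h = -3, negative; keep [-1, 0]
z = -0.5 gives h = -0.75, negative; keep [-1, -0.5]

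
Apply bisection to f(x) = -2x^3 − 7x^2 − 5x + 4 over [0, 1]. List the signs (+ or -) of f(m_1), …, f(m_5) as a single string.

m = 0.5, f(m) = -0.5 (−); new bracket [0, 0.5]
m = 0.25, f(m) = 2.28125 (+); new bracket [0.25, 0.5]
m = 0.375, f(m) = 1.035156 (+); new bracket [0.375, 0.5]
m = 0.4375, f(m) = 0.3052 (+); new bracket [0.4375, 0.5]
m = 0.46875, f(m) = -0.0878 (−); new bracket [0.4375, 0.46875]

-+++-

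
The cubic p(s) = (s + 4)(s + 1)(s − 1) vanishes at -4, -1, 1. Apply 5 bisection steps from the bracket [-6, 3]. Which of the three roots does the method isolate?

-4

s = -1.5 gives p = 3.125, positive; keep [-6, -1.5]
s = -3.75 gives p = 3.265625, positive; keep [-6, -3.75]
s = -4.875 gives p = -19.919922, negative; keep [-4.875, -3.75]
s = -4.3125 gives p = -5.4993, negative; keep [-4.3125, -3.75]
s = -4.03125 gives p = -0.4766, negative; keep [-4.03125, -3.75]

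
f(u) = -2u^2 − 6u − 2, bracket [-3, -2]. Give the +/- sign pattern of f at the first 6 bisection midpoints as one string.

+--+++

m = -2.5, f(m) = 0.5 (+); new bracket [-3, -2.5]
m = -2.75, f(m) = -0.625 (−); new bracket [-2.75, -2.5]
m = -2.625, f(m) = -0.03125 (−); new bracket [-2.625, -2.5]
m = -2.5625, f(m) = 0.2422 (+); new bracket [-2.625, -2.5625]
m = -2.59375, f(m) = 0.1074 (+); new bracket [-2.625, -2.59375]
m = -2.609375, f(m) = 0.0386 (+); new bracket [-2.625, -2.609375]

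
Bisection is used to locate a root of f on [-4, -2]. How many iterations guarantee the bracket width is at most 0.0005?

Width after n steps is 2/2^n. Need 2^n ≥ 2/0.0005 = 4000.
2^11 = 2048 < 4000 ≤ 2^12 = 4096, so n = 12.

12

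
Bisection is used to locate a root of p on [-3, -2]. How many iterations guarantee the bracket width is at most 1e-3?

Width after n steps is 1/2^n. Need 2^n ≥ 1/1e-3 = 1000.
2^9 = 512 < 1000 ≤ 2^10 = 1024, so n = 10.

10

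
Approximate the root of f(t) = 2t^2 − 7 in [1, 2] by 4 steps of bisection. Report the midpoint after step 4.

f(1.5) = -2.5 < 0, so the root lies in [1.5, 2]
f(1.75) = -0.875 < 0, so the root lies in [1.75, 2]
f(1.875) = 0.03125 > 0, so the root lies in [1.75, 1.875]
f(1.8125) = -0.4297 < 0, so the root lies in [1.8125, 1.875]

1.8125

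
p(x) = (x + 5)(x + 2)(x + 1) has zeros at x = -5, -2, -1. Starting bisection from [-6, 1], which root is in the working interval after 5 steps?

p(-2.5) = 1.875 > 0, so the root lies in [-6, -2.5]
p(-4.25) = 5.484375 > 0, so the root lies in [-6, -4.25]
p(-5.125) = -1.611328 < 0, so the root lies in [-5.125, -4.25]
p(-4.6875) = 3.0969 > 0, so the root lies in [-5.125, -4.6875]
p(-4.90625) = 1.0643 > 0, so the root lies in [-5.125, -4.90625]

-5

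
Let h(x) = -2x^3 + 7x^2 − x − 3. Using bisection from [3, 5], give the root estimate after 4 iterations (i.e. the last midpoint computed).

3.125

midpoint 4: h = -23 < 0 → [3, 4]
midpoint 3.5: h = -6.5 < 0 → [3, 3.5]
midpoint 3.25: h = -0.96875 < 0 → [3, 3.25]
midpoint 3.125: h = 1.1992 > 0 → [3.125, 3.25]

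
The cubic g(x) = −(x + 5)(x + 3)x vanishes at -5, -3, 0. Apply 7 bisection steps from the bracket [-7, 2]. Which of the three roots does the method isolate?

0

g(-2.5) = 3.125 > 0, so the root lies in [-2.5, 2]
g(-0.25) = 3.265625 > 0, so the root lies in [-0.25, 2]
g(0.875) = -19.919922 < 0, so the root lies in [-0.25, 0.875]
g(0.3125) = -5.4993 < 0, so the root lies in [-0.25, 0.3125]
g(0.03125) = -0.4766 < 0, so the root lies in [-0.25, 0.03125]
g(-0.109375) = 1.5462 > 0, so the root lies in [-0.109375, 0.03125]
g(-0.0390625) = 0.5738 > 0, so the root lies in [-0.0390625, 0.03125]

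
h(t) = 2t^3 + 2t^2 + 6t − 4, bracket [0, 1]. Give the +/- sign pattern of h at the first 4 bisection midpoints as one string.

-+++

midpoint 0.5: h = -0.25 < 0 → [0.5, 1]
midpoint 0.75: h = 2.46875 > 0 → [0.5, 0.75]
midpoint 0.625: h = 1.019531 > 0 → [0.5, 0.625]
midpoint 0.5625: h = 0.3638 > 0 → [0.5, 0.5625]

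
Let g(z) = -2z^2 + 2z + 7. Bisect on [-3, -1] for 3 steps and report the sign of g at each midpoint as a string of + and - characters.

--+

z = -2 gives g = -5, negative; keep [-2, -1]
z = -1.5 gives g = -0.5, negative; keep [-1.5, -1]
z = -1.25 gives g = 1.375, positive; keep [-1.5, -1.25]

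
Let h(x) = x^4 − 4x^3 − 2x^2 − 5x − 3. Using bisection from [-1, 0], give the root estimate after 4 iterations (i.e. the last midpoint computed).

midpoint -0.5: h = -0.4375 < 0 → [-1, -0.5]
midpoint -0.75: h = 1.628906 > 0 → [-0.75, -0.5]
midpoint -0.625: h = 0.4729 > 0 → [-0.625, -0.5]
midpoint -0.5625: h = -0.0083 < 0 → [-0.625, -0.5625]

-0.5625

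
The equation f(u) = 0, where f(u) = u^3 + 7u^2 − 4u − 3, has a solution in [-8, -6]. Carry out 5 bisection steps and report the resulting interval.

midpoint -7: f = 25 > 0 → [-8, -7]
midpoint -7.5: f = -1.125 < 0 → [-7.5, -7]
midpoint -7.25: f = 12.859375 > 0 → [-7.5, -7.25]
midpoint -7.375: f = 6.1035 > 0 → [-7.5, -7.375]
midpoint -7.4375: f = 2.5491 > 0 → [-7.5, -7.4375]

[-7.5, -7.4375]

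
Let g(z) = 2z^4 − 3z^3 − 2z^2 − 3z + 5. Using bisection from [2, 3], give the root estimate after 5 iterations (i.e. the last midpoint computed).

2.03125

g(2.5) = 16.25 > 0, so the root lies in [2, 2.5]
g(2.25) = 5.210938 > 0, so the root lies in [2, 2.25]
g(2.125) = 1.588379 > 0, so the root lies in [2, 2.125]
g(2.0625) = 0.1751 > 0, so the root lies in [2, 2.0625]
g(2.03125) = -0.441 < 0, so the root lies in [2.03125, 2.0625]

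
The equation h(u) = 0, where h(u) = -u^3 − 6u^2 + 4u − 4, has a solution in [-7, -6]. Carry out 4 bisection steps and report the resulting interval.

h(-6.5) = -8.875 < 0, so the root lies in [-7, -6.5]
h(-6.75) = 3.171875 > 0, so the root lies in [-6.75, -6.5]
h(-6.625) = -3.068359 < 0, so the root lies in [-6.75, -6.625]
h(-6.6875) = -0.0032 < 0, so the root lies in [-6.75, -6.6875]

[-6.75, -6.6875]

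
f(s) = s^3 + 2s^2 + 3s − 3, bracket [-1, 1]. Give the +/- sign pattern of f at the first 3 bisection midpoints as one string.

--+

f(0) = -3 < 0, so the root lies in [0, 1]
f(0.5) = -0.875 < 0, so the root lies in [0.5, 1]
f(0.75) = 0.796875 > 0, so the root lies in [0.5, 0.75]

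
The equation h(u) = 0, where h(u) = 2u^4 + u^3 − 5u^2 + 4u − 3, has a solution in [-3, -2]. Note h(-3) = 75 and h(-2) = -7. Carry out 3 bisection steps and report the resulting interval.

h(-2.5) = 18.25 > 0, so the root lies in [-2.5, -2]
h(-2.25) = 2.554688 > 0, so the root lies in [-2.25, -2]
h(-2.125) = -2.89209 < 0, so the root lies in [-2.25, -2.125]

[-2.25, -2.125]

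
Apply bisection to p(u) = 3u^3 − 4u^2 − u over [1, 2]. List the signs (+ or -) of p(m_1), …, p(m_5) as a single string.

p(1.5) = -0.375 < 0, so the root lies in [1.5, 2]
p(1.75) = 2.078125 > 0, so the root lies in [1.5, 1.75]
p(1.625) = 0.685547 > 0, so the root lies in [1.5, 1.625]
p(1.5625) = 0.116 > 0, so the root lies in [1.5, 1.5625]
p(1.53125) = -0.1391 < 0, so the root lies in [1.53125, 1.5625]

-+++-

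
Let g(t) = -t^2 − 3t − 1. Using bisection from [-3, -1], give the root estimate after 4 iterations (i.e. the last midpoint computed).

-2.625

midpoint -2: g = 1 > 0 → [-3, -2]
midpoint -2.5: g = 0.25 > 0 → [-3, -2.5]
midpoint -2.75: g = -0.3125 < 0 → [-2.75, -2.5]
midpoint -2.625: g = -0.0156 < 0 → [-2.625, -2.5]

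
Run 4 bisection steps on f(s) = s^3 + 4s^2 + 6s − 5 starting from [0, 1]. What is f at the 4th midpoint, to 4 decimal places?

-0.1814

m = 0.5, f(m) = -0.875 (−); new bracket [0.5, 1]
m = 0.75, f(m) = 2.171875 (+); new bracket [0.5, 0.75]
m = 0.625, f(m) = 0.556641 (+); new bracket [0.5, 0.625]
m = 0.5625, f(m) = -0.1814 (−); new bracket [0.5625, 0.625]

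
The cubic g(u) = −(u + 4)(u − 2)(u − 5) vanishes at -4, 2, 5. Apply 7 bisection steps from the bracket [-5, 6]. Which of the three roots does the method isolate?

-4

m = 0.5, g(m) = -30.375 (−); new bracket [-5, 0.5]
m = -2.25, g(m) = -53.921875 (−); new bracket [-5, -2.25]
m = -3.625, g(m) = -18.193359 (−); new bracket [-5, -3.625]
m = -4.3125, g(m) = 18.3704 (+); new bracket [-4.3125, -3.625]
m = -3.96875, g(m) = -1.6729 (−); new bracket [-4.3125, -3.96875]
m = -4.140625, g(m) = 7.8932 (+); new bracket [-4.140625, -3.96875]
m = -4.0546875, g(m) = 2.9981 (+); new bracket [-4.0546875, -3.96875]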